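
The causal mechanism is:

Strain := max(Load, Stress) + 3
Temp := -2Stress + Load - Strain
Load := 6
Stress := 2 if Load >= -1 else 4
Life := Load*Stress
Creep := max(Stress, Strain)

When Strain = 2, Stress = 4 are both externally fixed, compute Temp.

-4

The joint intervention fixes Strain = 2, Stress = 4, removing each variable's own equation.
Temp = -2Stress + Load - Strain  [with Stress=4, Load=6, Strain=2]  = -4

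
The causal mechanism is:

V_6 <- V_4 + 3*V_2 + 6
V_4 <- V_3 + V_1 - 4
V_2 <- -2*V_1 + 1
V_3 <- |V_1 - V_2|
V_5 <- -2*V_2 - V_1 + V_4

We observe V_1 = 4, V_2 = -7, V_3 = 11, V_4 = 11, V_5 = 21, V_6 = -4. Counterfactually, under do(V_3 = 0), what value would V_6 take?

-15

The intervention breaks the incoming arrows to V_3: V_3 <- |V_1 - V_2| no longer applies, and V_3 = 0.
V_2 = -2*V_1 + 1  [with V_1=4]  = -7
V_4 = V_3 + V_1 - 4  [with V_3=0, V_1=4]  = 0
V_6 = V_4 + 3*V_2 + 6  [with V_4=0, V_2=-7]  = -15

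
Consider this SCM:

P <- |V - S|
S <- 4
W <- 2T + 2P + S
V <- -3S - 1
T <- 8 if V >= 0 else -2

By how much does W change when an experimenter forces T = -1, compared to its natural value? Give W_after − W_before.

Intervening sets T = -1 and removes its equation (T <- 8 if V >= 0 else -2).
V = -3S - 1  [with S=4]  = -13
P = |V - S|  [with V=-13, S=4]  = 17
W = 2T + 2P + S  [with T=-1, P=17, S=4]  = 36
Without intervention: V = -3S - 1  [with S=4]  = -13; P = |V - S|  [with V=-13, S=4]  = 17; T = 8 if V >= 0 else -2  [with V=-13]  = -2; W = 2T + 2P + S  [with T=-2, P=17, S=4]  = 34.
Change = 36 − 34 = 2.

2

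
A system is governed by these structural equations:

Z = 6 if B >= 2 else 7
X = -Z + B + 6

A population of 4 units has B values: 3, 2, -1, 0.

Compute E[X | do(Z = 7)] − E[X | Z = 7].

Under do(Z=7), Z's equation is replaced by Z=7 for every unit. Per-unit X: 2, 1, -2, -1. Mean = 0.
Conditioning on Z=7 selects the 2 unit(s) with B ∈ {-1, 0}. Their X values: -2, -1. Mean = -1.5.
Difference = 0 − (-1.5) = 1.5.

1.5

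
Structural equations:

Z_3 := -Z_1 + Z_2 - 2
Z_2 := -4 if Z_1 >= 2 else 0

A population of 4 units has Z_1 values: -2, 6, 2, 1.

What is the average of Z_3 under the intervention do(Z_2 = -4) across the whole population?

-7.75

Under do(Z_2=-4), Z_2's equation is replaced by Z_2=-4 for every unit. Per-unit Z_3: -4, -12, -8, -7. Mean = -7.75.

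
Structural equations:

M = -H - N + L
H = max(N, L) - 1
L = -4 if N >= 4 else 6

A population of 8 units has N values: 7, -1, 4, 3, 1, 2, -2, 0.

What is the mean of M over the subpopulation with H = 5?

Observing H=5 restricts to units where H's equation naturally yields 5: N ∈ {-1, 3, 1, 2, -2, 0}. In that subpopulation M = 2, -2, 0, -1, 3, 1, mean 0.5.

0.5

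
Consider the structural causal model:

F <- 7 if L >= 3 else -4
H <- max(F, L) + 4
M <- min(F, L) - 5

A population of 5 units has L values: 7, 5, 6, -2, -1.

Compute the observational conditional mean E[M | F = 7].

Observing F=7 restricts to units where F's equation naturally yields 7: L ∈ {7, 5, 6}. In that subpopulation M = 2, 0, 1, mean 1.

1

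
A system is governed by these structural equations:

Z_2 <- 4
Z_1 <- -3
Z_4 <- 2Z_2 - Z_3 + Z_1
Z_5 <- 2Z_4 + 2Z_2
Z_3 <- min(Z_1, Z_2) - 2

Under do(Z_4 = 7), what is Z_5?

Intervening sets Z_4 = 7 and removes its equation (Z_4 <- 2Z_2 - Z_3 + Z_1).
Z_5 = 2Z_4 + 2Z_2  [with Z_4=7, Z_2=4]  = 22

22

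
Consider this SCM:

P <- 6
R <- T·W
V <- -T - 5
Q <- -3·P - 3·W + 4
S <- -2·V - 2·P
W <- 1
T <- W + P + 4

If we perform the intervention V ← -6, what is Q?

do(V=-6) replaces the equation V <- -T - 5 with the constant V = -6.
Q is not downstream of the intervention, so its value is determined by the original equations.
Q = -3·P - 3·W + 4  [with P=6, W=1]  = -17

-17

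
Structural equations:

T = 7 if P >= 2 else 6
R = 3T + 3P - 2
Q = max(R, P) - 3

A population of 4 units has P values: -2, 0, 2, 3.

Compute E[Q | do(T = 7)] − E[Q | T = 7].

The intervention sets T=7 in all 4 units regardless of P. Recomputing Q per unit gives 10, 16, 22, 25; average 18.25.
Observing T=7 restricts to units where T's equation naturally yields 7: P ∈ {2, 3}. In that subpopulation Q = 22, 25, mean 23.5.
Difference = 18.25 − 23.5 = -5.25.

-5.25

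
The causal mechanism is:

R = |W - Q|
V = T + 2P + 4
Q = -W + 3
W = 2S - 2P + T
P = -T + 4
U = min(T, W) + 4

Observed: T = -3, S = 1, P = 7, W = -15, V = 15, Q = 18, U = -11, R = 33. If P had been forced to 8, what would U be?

-13

The intervention breaks the incoming arrows to P: P = -T + 4 no longer applies, and P = 8.
W = 2S - 2P + T  [with S=1, P=8, T=-3]  = -17
U = min(T, W) + 4  [with T=-3, W=-17]  = -13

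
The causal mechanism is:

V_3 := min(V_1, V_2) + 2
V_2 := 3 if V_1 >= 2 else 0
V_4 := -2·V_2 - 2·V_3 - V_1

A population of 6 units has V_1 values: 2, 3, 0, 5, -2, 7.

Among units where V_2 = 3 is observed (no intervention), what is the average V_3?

4.75

Conditioning on V_2=3 selects the 4 unit(s) with V_1 ∈ {2, 3, 5, 7}. Their V_3 values: 4, 5, 5, 5. Mean = 4.75.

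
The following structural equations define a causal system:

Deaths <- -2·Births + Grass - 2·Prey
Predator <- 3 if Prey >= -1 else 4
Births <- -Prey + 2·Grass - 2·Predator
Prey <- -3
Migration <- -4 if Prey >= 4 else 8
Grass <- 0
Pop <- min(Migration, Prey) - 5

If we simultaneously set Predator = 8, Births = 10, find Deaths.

Setting Predator = 8, Births = 10 by intervention discards those variables' equations.
Deaths = -2·Births + Grass - 2·Prey  [with Births=10, Grass=0, Prey=-3]  = -14

-14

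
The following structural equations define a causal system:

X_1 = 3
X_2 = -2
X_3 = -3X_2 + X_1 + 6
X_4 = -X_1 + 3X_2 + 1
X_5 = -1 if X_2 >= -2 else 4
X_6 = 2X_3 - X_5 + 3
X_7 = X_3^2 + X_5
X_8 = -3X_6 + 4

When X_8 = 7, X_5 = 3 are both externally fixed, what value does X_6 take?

30

Under do(X_8 = 7, X_5 = 3), each intervened variable's structural equation is replaced by its fixed value.
X_3 = -3X_2 + X_1 + 6  [with X_2=-2, X_1=3]  = 15
X_6 = 2X_3 - X_5 + 3  [with X_3=15, X_5=3]  = 30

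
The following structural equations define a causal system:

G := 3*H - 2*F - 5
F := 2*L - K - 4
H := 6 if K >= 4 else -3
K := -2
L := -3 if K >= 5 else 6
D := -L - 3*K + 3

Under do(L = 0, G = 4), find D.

The joint intervention fixes L = 0, G = 4, removing each variable's own equation.
D = -L - 3*K + 3  [with L=0, K=-2]  = 9

9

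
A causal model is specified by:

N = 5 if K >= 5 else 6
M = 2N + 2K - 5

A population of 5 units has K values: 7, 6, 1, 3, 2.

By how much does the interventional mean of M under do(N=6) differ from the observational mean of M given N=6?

3.6

do(N=6) breaks N's dependence on K. With N=6 fixed, M across the units is 21, 19, 9, 13, 11, mean 14.6.
E[M|N=6] averages over only the 3 units with N=6 (K = 1, 3, 2): M = 9, 13, 11, mean 11.
Difference = 14.6 − 11 = 3.6.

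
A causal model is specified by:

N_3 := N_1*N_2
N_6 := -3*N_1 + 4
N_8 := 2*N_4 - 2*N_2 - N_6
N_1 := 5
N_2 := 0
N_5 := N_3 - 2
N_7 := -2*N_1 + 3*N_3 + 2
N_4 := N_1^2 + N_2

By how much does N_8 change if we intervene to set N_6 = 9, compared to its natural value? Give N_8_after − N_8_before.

Intervening sets N_6 = 9 and removes its equation (N_6 := -3*N_1 + 4).
N_4 = N_1^2 + N_2  [with N_1=5, N_2=0]  = 25
N_8 = 2*N_4 - 2*N_2 - N_6  [with N_4=25, N_2=0, N_6=9]  = 41
Without intervention: N_4 = N_1^2 + N_2  [with N_1=5, N_2=0]  = 25; N_6 = -3*N_1 + 4  [with N_1=5]  = -11; N_8 = 2*N_4 - 2*N_2 - N_6  [with N_4=25, N_2=0, N_6=-11]  = 61.
Change = 41 − 61 = -20.

-20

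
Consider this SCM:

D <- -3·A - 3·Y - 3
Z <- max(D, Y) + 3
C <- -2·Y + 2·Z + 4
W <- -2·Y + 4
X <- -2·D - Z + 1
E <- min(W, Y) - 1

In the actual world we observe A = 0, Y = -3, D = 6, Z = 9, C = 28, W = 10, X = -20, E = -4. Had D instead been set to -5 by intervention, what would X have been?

The intervention breaks the incoming arrows to D: D <- -3·A - 3·Y - 3 no longer applies, and D = -5.
Z = max(D, Y) + 3  [with D=-5, Y=-3]  = 0
X = -2·D - Z + 1  [with D=-5, Z=0]  = 11

11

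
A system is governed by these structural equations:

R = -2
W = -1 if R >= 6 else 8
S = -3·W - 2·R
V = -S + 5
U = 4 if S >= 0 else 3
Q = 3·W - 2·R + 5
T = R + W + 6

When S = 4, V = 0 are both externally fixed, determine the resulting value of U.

4

Setting S = 4, V = 0 by intervention discards those variables' equations.
U = 4 if S >= 0 else 3  [with S=4]  = 4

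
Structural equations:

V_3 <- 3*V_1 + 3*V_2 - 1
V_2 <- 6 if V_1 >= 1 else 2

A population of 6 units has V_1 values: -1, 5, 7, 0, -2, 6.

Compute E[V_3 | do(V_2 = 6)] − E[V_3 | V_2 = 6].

-10.5

Under do(V_2=6), V_2's equation is replaced by V_2=6 for every unit. Per-unit V_3: 14, 32, 38, 17, 11, 35. Mean = 24.5.
Conditioning on V_2=6 selects the 3 unit(s) with V_1 ∈ {5, 7, 6}. Their V_3 values: 32, 38, 35. Mean = 35.
Difference = 24.5 − 35 = -10.5.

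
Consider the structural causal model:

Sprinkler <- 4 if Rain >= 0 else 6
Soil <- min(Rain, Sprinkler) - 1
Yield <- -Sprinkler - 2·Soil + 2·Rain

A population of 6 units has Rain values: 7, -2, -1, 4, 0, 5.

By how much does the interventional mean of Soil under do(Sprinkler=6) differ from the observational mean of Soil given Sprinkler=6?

do(Sprinkler=6) breaks Sprinkler's dependence on Rain. With Sprinkler=6 fixed, Soil across the units is 5, -3, -2, 3, -1, 4, mean 1.
Observing Sprinkler=6 restricts to units where Sprinkler's equation naturally yields 6: Rain ∈ {-2, -1}. In that subpopulation Soil = -3, -2, mean -2.5.
Difference = 1 − (-2.5) = 3.5.

3.5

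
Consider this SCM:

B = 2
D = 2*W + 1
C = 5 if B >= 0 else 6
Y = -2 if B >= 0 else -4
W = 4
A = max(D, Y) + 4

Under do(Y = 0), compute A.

13

The intervention breaks the incoming arrows to Y: Y = -2 if B >= 0 else -4 no longer applies, and Y = 0.
D = 2*W + 1  [with W=4]  = 9
A = max(D, Y) + 4  [with D=9, Y=0]  = 13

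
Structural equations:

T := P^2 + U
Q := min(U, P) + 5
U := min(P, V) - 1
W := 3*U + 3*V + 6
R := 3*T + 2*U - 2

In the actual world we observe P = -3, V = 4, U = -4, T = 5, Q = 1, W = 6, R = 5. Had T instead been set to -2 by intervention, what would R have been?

The intervention breaks the incoming arrows to T: T := P^2 + U no longer applies, and T = -2.
U = min(P, V) - 1  [with P=-3, V=4]  = -4
R = 3*T + 2*U - 2  [with T=-2, U=-4]  = -16

-16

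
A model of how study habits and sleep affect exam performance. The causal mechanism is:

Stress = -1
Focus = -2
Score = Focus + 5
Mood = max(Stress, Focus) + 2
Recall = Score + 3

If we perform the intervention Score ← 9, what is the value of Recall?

do(Score=9) replaces the equation Score = Focus + 5 with the constant Score = 9.
Recall = Score + 3  [with Score=9]  = 12

12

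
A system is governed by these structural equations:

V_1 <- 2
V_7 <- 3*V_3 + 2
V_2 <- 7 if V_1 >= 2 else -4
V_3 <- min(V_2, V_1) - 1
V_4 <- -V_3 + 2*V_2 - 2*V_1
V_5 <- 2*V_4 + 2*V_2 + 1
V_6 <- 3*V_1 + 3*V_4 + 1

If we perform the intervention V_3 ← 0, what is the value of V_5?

do(V_3=0) replaces the equation V_3 <- min(V_2, V_1) - 1 with the constant V_3 = 0.
V_2 = 7 if V_1 >= 2 else -4  [with V_1=2]  = 7
V_4 = -V_3 + 2*V_2 - 2*V_1  [with V_3=0, V_2=7, V_1=2]  = 10
V_5 = 2*V_4 + 2*V_2 + 1  [with V_4=10, V_2=7]  = 35

35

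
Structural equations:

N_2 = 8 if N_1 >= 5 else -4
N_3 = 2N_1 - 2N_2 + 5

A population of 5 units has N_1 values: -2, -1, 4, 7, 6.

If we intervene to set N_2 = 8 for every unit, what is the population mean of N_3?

-5.4

The intervention sets N_2=8 in all 5 units regardless of N_1. Recomputing N_3 per unit gives -15, -13, -3, 3, 1; average -5.4.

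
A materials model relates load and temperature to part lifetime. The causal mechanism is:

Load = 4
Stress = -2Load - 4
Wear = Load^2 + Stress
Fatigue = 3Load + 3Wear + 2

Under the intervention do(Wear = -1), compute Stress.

Under do(Wear=-1), the mechanism Wear = Load^2 + Stress is discarded; Wear is fixed at -1.
Since Stress is not a descendant of the intervened variable, it is unaffected.
Stress = -2Load - 4  [with Load=4]  = -12

-12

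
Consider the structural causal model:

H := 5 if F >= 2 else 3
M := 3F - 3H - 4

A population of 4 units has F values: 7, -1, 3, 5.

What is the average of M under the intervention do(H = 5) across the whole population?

Every unit gets H=5 under the intervention. M values become 2, -22, -10, -4; E[M|do(H=5)] = -8.5.

-8.5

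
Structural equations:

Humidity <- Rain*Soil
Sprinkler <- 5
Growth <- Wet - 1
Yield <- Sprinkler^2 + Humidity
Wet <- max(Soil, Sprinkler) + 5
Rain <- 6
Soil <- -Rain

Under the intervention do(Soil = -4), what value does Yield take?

The intervention breaks the incoming arrows to Soil: Soil <- -Rain no longer applies, and Soil = -4.
Humidity = Rain*Soil  [with Rain=6, Soil=-4]  = -24
Yield = Sprinkler^2 + Humidity  [with Sprinkler=5, Humidity=-24]  = 1

1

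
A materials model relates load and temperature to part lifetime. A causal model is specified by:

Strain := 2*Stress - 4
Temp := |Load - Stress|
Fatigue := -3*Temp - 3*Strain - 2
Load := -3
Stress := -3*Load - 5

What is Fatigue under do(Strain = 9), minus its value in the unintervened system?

do(Strain=9) replaces the equation Strain := 2*Stress - 4 with the constant Strain = 9.
Stress = -3*Load - 5  [with Load=-3]  = 4
Temp = |Load - Stress|  [with Load=-3, Stress=4]  = 7
Fatigue = -3*Temp - 3*Strain - 2  [with Temp=7, Strain=9]  = -50
Without intervention: Stress = -3*Load - 5  [with Load=-3]  = 4; Strain = 2*Stress - 4  [with Stress=4]  = 4; Temp = |Load - Stress|  [with Load=-3, Stress=4]  = 7; Fatigue = -3*Temp - 3*Strain - 2  [with Temp=7, Strain=4]  = -35.
Change = -50 − (-35) = -15.

-15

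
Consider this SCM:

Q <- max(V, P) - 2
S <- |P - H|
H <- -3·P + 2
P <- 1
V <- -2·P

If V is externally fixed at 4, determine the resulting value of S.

Under do(V=4), the mechanism V <- -2·P is discarded; V is fixed at 4.
Since S is not a descendant of the intervened variable, it is unaffected.
H = -3·P + 2  [with P=1]  = -1
S = |P - H|  [with P=1, H=-1]  = 2

2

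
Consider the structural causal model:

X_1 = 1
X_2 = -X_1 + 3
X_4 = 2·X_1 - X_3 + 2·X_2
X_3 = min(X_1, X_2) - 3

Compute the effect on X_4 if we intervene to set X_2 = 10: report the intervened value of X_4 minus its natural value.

16

Under do(X_2=10), the mechanism X_2 = -X_1 + 3 is discarded; X_2 is fixed at 10.
X_3 = min(X_1, X_2) - 3  [with X_1=1, X_2=10]  = -2
X_4 = 2·X_1 - X_3 + 2·X_2  [with X_1=1, X_3=-2, X_2=10]  = 24
Without intervention: X_2 = -X_1 + 3  [with X_1=1]  = 2; X_3 = min(X_1, X_2) - 3  [with X_1=1, X_2=2]  = -2; X_4 = 2·X_1 - X_3 + 2·X_2  [with X_1=1, X_3=-2, X_2=2]  = 8.
Change = 24 − 8 = 16.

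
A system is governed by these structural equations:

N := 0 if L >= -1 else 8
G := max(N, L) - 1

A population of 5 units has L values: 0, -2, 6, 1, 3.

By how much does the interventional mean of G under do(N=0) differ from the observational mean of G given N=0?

Under do(N=0), N's equation is replaced by N=0 for every unit. Per-unit G: -1, -1, 5, 0, 2. Mean = 1.
Observing N=0 restricts to units where N's equation naturally yields 0: L ∈ {0, 6, 1, 3}. In that subpopulation G = -1, 5, 0, 2, mean 1.5.
Difference = 1 − 1.5 = -0.5.

-0.5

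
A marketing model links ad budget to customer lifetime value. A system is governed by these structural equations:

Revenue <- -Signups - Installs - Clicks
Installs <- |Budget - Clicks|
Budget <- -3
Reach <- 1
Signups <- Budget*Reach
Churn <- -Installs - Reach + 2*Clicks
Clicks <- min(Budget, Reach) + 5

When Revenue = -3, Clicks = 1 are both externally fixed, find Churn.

Setting Revenue = -3, Clicks = 1 by intervention discards those variables' equations.
Installs = |Budget - Clicks|  [with Budget=-3, Clicks=1]  = 4
Churn = -Installs - Reach + 2*Clicks  [with Installs=4, Reach=1, Clicks=1]  = -3

-3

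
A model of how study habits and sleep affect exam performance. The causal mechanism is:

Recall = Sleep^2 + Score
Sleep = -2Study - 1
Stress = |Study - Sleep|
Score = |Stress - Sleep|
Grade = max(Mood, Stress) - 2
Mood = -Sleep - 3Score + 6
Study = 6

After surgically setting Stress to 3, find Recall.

185

The intervention breaks the incoming arrows to Stress: Stress = |Study - Sleep| no longer applies, and Stress = 3.
Sleep = -2Study - 1  [with Study=6]  = -13
Score = |Stress - Sleep|  [with Stress=3, Sleep=-13]  = 16
Recall = Sleep^2 + Score  [with Sleep=-13, Score=16]  = 185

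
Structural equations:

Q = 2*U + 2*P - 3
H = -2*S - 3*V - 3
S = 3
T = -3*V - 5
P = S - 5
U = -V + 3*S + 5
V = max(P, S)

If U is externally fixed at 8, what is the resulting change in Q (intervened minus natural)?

-6

The intervention breaks the incoming arrows to U: U = -V + 3*S + 5 no longer applies, and U = 8.
P = S - 5  [with S=3]  = -2
Q = 2*U + 2*P - 3  [with U=8, P=-2]  = 9
Without intervention: P = S - 5  [with S=3]  = -2; V = max(P, S)  [with P=-2, S=3]  = 3; U = -V + 3*S + 5  [with V=3, S=3]  = 11; Q = 2*U + 2*P - 3  [with U=11, P=-2]  = 15.
Change = 9 − 15 = -6.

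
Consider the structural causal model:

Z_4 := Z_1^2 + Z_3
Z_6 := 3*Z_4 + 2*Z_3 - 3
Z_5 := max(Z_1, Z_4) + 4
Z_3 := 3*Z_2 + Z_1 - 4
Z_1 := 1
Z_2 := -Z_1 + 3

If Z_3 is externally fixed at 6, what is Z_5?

do(Z_3=6) replaces the equation Z_3 := 3*Z_2 + Z_1 - 4 with the constant Z_3 = 6.
Z_4 = Z_1^2 + Z_3  [with Z_1=1, Z_3=6]  = 7
Z_5 = max(Z_1, Z_4) + 4  [with Z_1=1, Z_4=7]  = 11

11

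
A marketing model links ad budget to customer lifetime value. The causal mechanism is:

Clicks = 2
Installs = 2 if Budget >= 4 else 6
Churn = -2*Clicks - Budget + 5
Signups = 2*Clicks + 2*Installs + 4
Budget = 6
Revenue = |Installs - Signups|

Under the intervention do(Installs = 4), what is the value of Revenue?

The intervention breaks the incoming arrows to Installs: Installs = 2 if Budget >= 4 else 6 no longer applies, and Installs = 4.
Signups = 2*Clicks + 2*Installs + 4  [with Clicks=2, Installs=4]  = 16
Revenue = |Installs - Signups|  [with Installs=4, Signups=16]  = 12

12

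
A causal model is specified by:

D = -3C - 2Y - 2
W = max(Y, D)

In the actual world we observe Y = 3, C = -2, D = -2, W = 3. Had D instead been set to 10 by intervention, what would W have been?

The intervention breaks the incoming arrows to D: D = -3C - 2Y - 2 no longer applies, and D = 10.
W = max(Y, D)  [with Y=3, D=10]  = 10

10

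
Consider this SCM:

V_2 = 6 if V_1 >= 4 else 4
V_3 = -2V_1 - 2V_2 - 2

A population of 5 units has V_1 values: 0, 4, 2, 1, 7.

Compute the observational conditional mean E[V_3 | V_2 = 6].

Observing V_2=6 restricts to units where V_2's equation naturally yields 6: V_1 ∈ {4, 7}. In that subpopulation V_3 = -22, -28, mean -25.

-25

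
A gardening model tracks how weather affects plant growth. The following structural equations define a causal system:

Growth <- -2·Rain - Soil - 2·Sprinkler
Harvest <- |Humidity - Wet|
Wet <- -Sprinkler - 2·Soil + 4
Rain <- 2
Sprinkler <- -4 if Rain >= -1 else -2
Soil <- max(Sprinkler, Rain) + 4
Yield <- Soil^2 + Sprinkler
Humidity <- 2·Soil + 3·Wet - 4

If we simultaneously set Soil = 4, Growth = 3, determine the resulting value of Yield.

Under do(Soil = 4, Growth = 3), each intervened variable's structural equation is replaced by its fixed value.
Sprinkler = -4 if Rain >= -1 else -2  [with Rain=2]  = -4
Yield = Soil^2 + Sprinkler  [with Soil=4, Sprinkler=-4]  = 12

12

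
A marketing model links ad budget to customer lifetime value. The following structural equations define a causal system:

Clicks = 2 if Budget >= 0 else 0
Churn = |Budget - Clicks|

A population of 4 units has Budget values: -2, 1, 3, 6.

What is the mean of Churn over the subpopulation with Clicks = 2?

2

Conditioning on Clicks=2 selects the 3 unit(s) with Budget ∈ {1, 3, 6}. Their Churn values: 1, 1, 4. Mean = 2.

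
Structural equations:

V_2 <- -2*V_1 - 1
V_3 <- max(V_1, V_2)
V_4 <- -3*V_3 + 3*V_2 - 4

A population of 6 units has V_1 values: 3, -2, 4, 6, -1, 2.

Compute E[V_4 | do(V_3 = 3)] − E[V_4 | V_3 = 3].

Every unit gets V_3=3 under the intervention. V_4 values become -34, -4, -40, -52, -10, -28; E[V_4|do(V_3=3)] = -28.
Observing V_3=3 restricts to units where V_3's equation naturally yields 3: V_1 ∈ {3, -2}. In that subpopulation V_4 = -34, -4, mean -19.
Difference = -28 − (-19) = -9.

-9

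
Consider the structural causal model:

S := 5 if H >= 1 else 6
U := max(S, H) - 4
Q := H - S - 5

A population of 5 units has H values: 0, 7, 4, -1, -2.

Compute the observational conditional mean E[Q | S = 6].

E[Q|S=6] averages over only the 3 units with S=6 (H = 0, -1, -2): Q = -11, -12, -13, mean -12.

-12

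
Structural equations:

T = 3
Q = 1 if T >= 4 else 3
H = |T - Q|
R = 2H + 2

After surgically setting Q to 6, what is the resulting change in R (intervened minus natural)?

Under do(Q=6), the mechanism Q = 1 if T >= 4 else 3 is discarded; Q is fixed at 6.
H = |T - Q|  [with T=3, Q=6]  = 3
R = 2H + 2  [with H=3]  = 8
Without intervention: Q = 1 if T >= 4 else 3  [with T=3]  = 3; H = |T - Q|  [with T=3, Q=3]  = 0; R = 2H + 2  [with H=0]  = 2.
Change = 8 − 2 = 6.

6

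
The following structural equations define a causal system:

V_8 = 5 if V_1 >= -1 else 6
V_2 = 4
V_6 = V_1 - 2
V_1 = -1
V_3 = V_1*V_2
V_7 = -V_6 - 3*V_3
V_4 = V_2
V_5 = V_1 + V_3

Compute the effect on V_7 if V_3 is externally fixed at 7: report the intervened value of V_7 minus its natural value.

-33

The intervention breaks the incoming arrows to V_3: V_3 = V_1*V_2 no longer applies, and V_3 = 7.
V_6 = V_1 - 2  [with V_1=-1]  = -3
V_7 = -V_6 - 3*V_3  [with V_6=-3, V_3=7]  = -18
Without intervention: V_3 = V_1*V_2  [with V_1=-1, V_2=4]  = -4; V_6 = V_1 - 2  [with V_1=-1]  = -3; V_7 = -V_6 - 3*V_3  [with V_6=-3, V_3=-4]  = 15.
Change = -18 − 15 = -33.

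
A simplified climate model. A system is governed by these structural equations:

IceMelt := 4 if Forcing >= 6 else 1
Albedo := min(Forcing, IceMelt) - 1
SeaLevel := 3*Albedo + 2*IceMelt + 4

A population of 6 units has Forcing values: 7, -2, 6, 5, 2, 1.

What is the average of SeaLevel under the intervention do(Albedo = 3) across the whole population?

do(Albedo=3) breaks Albedo's dependence on Forcing. With Albedo=3 fixed, SeaLevel across the units is 21, 15, 21, 15, 15, 15, mean 17.

17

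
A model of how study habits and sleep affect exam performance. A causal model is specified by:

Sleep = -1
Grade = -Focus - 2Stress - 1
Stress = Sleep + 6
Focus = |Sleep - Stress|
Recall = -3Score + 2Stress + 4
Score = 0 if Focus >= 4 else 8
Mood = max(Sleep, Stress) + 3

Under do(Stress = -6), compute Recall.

-8

Under do(Stress=-6), the mechanism Stress = Sleep + 6 is discarded; Stress is fixed at -6.
Focus = |Sleep - Stress|  [with Sleep=-1, Stress=-6]  = 5
Score = 0 if Focus >= 4 else 8  [with Focus=5]  = 0
Recall = -3Score + 2Stress + 4  [with Score=0, Stress=-6]  = -8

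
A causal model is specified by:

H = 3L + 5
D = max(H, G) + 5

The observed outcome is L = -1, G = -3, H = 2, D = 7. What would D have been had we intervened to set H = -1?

4

The intervention breaks the incoming arrows to H: H = 3L + 5 no longer applies, and H = -1.
D = max(H, G) + 5  [with H=-1, G=-3]  = 4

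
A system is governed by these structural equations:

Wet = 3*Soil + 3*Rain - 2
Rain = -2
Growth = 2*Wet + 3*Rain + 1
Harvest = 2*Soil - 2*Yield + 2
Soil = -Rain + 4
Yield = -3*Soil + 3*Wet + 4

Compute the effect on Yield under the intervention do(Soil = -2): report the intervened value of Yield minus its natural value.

-48

do(Soil=-2) replaces the equation Soil = -Rain + 4 with the constant Soil = -2.
Wet = 3*Soil + 3*Rain - 2  [with Soil=-2, Rain=-2]  = -14
Yield = -3*Soil + 3*Wet + 4  [with Soil=-2, Wet=-14]  = -32
Without intervention: Soil = -Rain + 4  [with Rain=-2]  = 6; Wet = 3*Soil + 3*Rain - 2  [with Soil=6, Rain=-2]  = 10; Yield = -3*Soil + 3*Wet + 4  [with Soil=6, Wet=10]  = 16.
Change = -32 − 16 = -48.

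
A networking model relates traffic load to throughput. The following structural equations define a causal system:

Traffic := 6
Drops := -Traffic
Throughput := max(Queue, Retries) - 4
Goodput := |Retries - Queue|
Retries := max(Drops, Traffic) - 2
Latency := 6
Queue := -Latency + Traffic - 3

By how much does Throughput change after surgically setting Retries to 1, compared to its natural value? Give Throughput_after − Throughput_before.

-3

The intervention breaks the incoming arrows to Retries: Retries := max(Drops, Traffic) - 2 no longer applies, and Retries = 1.
Queue = -Latency + Traffic - 3  [with Latency=6, Traffic=6]  = -3
Throughput = max(Queue, Retries) - 4  [with Queue=-3, Retries=1]  = -3
Without intervention: Queue = -Latency + Traffic - 3  [with Latency=6, Traffic=6]  = -3; Drops = -Traffic  [with Traffic=6]  = -6; Retries = max(Drops, Traffic) - 2  [with Drops=-6, Traffic=6]  = 4; Throughput = max(Queue, Retries) - 4  [with Queue=-3, Retries=4]  = 0.
Change = -3 − 0 = -3.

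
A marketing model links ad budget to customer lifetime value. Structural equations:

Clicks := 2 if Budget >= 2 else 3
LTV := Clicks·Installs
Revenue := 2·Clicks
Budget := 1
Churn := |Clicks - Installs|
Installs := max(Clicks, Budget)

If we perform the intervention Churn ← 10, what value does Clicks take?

The intervention breaks the incoming arrows to Churn: Churn := |Clicks - Installs| no longer applies, and Churn = 10.
Since Clicks is not a descendant of the intervened variable, it is unaffected.
Clicks = 2 if Budget >= 2 else 3  [with Budget=1]  = 3

3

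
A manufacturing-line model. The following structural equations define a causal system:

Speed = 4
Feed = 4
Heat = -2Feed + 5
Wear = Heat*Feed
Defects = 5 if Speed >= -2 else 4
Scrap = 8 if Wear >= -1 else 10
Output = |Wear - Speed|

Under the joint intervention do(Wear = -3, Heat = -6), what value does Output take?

7

The joint intervention fixes Wear = -3, Heat = -6, removing each variable's own equation.
Output = |Wear - Speed|  [with Wear=-3, Speed=4]  = 7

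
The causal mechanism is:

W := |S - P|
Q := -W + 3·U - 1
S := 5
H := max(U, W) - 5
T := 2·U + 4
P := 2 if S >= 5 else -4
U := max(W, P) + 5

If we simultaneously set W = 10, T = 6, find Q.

34

Setting W = 10, T = 6 by intervention discards those variables' equations.
P = 2 if S >= 5 else -4  [with S=5]  = 2
U = max(W, P) + 5  [with W=10, P=2]  = 15
Q = -W + 3·U - 1  [with W=10, U=15]  = 34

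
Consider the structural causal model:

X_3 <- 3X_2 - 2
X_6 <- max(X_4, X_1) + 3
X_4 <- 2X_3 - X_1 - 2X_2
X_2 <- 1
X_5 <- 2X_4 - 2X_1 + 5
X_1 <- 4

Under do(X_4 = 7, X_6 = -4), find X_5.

Setting X_4 = 7, X_6 = -4 by intervention discards those variables' equations.
X_5 = 2X_4 - 2X_1 + 5  [with X_4=7, X_1=4]  = 11

11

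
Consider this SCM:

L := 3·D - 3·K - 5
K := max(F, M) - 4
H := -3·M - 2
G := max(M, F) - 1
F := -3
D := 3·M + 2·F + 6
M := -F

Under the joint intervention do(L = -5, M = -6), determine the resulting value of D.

Under do(L = -5, M = -6), each intervened variable's structural equation is replaced by its fixed value.
D = 3·M + 2·F + 6  [with M=-6, F=-3]  = -18

-18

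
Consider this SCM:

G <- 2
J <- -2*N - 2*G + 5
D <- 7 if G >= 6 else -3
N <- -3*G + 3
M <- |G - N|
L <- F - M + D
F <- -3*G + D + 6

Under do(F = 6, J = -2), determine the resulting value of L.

-2

Under do(F = 6, J = -2), each intervened variable's structural equation is replaced by its fixed value.
N = -3*G + 3  [with G=2]  = -3
D = 7 if G >= 6 else -3  [with G=2]  = -3
M = |G - N|  [with G=2, N=-3]  = 5
L = F - M + D  [with F=6, M=5, D=-3]  = -2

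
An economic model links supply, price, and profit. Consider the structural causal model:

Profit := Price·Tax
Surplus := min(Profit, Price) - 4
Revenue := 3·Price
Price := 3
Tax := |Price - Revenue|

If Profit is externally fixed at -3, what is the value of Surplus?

-7

Intervening sets Profit = -3 and removes its equation (Profit := Price·Tax).
Surplus = min(Profit, Price) - 4  [with Profit=-3, Price=3]  = -7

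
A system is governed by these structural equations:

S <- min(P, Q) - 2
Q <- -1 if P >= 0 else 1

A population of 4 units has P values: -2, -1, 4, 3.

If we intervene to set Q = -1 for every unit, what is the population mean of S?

do(Q=-1) breaks Q's dependence on P. With Q=-1 fixed, S across the units is -4, -3, -3, -3, mean -3.25.

-3.25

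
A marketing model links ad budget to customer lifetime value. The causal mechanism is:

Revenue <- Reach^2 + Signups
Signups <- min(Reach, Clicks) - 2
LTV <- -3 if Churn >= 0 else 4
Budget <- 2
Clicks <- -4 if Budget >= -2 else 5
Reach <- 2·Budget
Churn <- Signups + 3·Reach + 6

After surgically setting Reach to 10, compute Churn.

30

do(Reach=10) replaces the equation Reach <- 2·Budget with the constant Reach = 10.
Clicks = -4 if Budget >= -2 else 5  [with Budget=2]  = -4
Signups = min(Reach, Clicks) - 2  [with Reach=10, Clicks=-4]  = -6
Churn = Signups + 3·Reach + 6  [with Signups=-6, Reach=10]  = 30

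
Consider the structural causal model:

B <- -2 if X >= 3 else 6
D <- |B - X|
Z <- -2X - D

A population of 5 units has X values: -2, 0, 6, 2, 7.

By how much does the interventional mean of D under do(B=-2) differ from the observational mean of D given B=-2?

Every unit gets B=-2 under the intervention. D values become 0, 2, 8, 4, 9; E[D|do(B=-2)] = 4.6.
Conditioning on B=-2 selects the 2 unit(s) with X ∈ {6, 7}. Their D values: 8, 9. Mean = 8.5.
Difference = 4.6 − 8.5 = -3.9.

-3.9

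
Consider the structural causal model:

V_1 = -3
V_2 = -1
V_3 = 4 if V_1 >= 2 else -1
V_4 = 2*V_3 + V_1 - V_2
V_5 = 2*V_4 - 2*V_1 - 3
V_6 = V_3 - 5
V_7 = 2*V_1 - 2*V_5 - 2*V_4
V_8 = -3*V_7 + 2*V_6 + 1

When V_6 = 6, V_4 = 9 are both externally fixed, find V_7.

Under do(V_6 = 6, V_4 = 9), each intervened variable's structural equation is replaced by its fixed value.
V_5 = 2*V_4 - 2*V_1 - 3  [with V_4=9, V_1=-3]  = 21
V_7 = 2*V_1 - 2*V_5 - 2*V_4  [with V_1=-3, V_5=21, V_4=9]  = -66

-66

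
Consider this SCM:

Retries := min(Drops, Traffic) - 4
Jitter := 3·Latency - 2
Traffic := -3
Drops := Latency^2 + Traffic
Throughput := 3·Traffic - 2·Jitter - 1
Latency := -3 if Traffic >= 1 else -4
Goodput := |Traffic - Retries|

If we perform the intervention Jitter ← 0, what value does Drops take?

13

do(Jitter=0) replaces the equation Jitter := 3·Latency - 2 with the constant Jitter = 0.
Drops is not downstream of the intervention, so its value is determined by the original equations.
Latency = -3 if Traffic >= 1 else -4  [with Traffic=-3]  = -4
Drops = Latency^2 + Traffic  [with Latency=-4, Traffic=-3]  = 13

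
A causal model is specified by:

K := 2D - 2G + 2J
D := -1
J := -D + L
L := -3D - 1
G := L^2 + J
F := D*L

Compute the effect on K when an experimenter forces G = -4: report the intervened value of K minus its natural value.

22

The intervention breaks the incoming arrows to G: G := L^2 + J no longer applies, and G = -4.
L = -3D - 1  [with D=-1]  = 2
J = -D + L  [with D=-1, L=2]  = 3
K = 2D - 2G + 2J  [with D=-1, G=-4, J=3]  = 12
Without intervention: L = -3D - 1  [with D=-1]  = 2; J = -D + L  [with D=-1, L=2]  = 3; G = L^2 + J  [with L=2, J=3]  = 7; K = 2D - 2G + 2J  [with D=-1, G=7, J=3]  = -10.
Change = 12 − (-10) = 22.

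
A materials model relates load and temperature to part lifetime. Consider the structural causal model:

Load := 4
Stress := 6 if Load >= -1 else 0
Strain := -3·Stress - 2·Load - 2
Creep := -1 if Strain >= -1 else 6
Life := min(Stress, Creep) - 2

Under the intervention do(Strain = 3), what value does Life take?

do(Strain=3) replaces the equation Strain := -3·Stress - 2·Load - 2 with the constant Strain = 3.
Stress = 6 if Load >= -1 else 0  [with Load=4]  = 6
Creep = -1 if Strain >= -1 else 6  [with Strain=3]  = -1
Life = min(Stress, Creep) - 2  [with Stress=6, Creep=-1]  = -3

-3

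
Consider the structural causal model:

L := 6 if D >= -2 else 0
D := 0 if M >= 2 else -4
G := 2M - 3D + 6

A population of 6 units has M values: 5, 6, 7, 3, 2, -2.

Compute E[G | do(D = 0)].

13

Under do(D=0), D's equation is replaced by D=0 for every unit. Per-unit G: 16, 18, 20, 12, 10, 2. Mean = 13.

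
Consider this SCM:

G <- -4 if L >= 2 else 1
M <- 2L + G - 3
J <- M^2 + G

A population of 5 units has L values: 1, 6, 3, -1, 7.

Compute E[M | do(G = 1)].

4.4

Under do(G=1), G's equation is replaced by G=1 for every unit. Per-unit M: 0, 10, 4, -4, 12. Mean = 4.4.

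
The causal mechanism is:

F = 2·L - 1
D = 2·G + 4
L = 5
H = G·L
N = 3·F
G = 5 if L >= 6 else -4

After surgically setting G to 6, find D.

Under do(G=6), the mechanism G = 5 if L >= 6 else -4 is discarded; G is fixed at 6.
D = 2·G + 4  [with G=6]  = 16

16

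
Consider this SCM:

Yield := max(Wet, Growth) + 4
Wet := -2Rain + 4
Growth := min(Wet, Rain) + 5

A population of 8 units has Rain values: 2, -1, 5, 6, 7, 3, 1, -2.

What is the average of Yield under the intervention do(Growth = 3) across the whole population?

Under do(Growth=3), Growth's equation is replaced by Growth=3 for every unit. Per-unit Yield: 7, 10, 7, 7, 7, 7, 7, 12. Mean = 8.

8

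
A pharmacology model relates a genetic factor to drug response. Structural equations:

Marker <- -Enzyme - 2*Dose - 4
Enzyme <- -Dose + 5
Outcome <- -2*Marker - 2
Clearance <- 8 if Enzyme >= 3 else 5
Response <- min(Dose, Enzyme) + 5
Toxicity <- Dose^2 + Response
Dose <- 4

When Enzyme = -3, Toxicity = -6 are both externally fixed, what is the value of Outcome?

The joint intervention fixes Enzyme = -3, Toxicity = -6, removing each variable's own equation.
Marker = -Enzyme - 2*Dose - 4  [with Enzyme=-3, Dose=4]  = -9
Outcome = -2*Marker - 2  [with Marker=-9]  = 16

16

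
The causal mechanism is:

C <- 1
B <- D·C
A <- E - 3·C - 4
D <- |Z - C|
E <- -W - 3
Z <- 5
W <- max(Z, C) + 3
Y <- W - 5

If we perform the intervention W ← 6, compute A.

Under do(W=6), the mechanism W <- max(Z, C) + 3 is discarded; W is fixed at 6.
E = -W - 3  [with W=6]  = -9
A = E - 3·C - 4  [with E=-9, C=1]  = -16

-16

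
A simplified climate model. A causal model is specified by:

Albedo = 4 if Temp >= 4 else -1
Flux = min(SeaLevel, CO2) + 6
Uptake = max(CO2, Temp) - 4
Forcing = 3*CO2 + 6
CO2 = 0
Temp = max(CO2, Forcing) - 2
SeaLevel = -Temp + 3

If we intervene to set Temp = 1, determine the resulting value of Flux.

6

The intervention breaks the incoming arrows to Temp: Temp = max(CO2, Forcing) - 2 no longer applies, and Temp = 1.
SeaLevel = -Temp + 3  [with Temp=1]  = 2
Flux = min(SeaLevel, CO2) + 6  [with SeaLevel=2, CO2=0]  = 6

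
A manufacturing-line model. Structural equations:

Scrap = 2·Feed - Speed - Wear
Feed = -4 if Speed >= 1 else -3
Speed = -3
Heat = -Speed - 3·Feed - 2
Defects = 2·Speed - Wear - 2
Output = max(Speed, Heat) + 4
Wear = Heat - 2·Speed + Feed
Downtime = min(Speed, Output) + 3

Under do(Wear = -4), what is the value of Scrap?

1

Under do(Wear=-4), the mechanism Wear = Heat - 2·Speed + Feed is discarded; Wear is fixed at -4.
Feed = -4 if Speed >= 1 else -3  [with Speed=-3]  = -3
Scrap = 2·Feed - Speed - Wear  [with Feed=-3, Speed=-3, Wear=-4]  = 1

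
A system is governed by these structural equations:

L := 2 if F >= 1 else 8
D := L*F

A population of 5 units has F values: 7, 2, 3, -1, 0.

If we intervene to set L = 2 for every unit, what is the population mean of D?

4.4

Every unit gets L=2 under the intervention. D values become 14, 4, 6, -2, 0; E[D|do(L=2)] = 4.4.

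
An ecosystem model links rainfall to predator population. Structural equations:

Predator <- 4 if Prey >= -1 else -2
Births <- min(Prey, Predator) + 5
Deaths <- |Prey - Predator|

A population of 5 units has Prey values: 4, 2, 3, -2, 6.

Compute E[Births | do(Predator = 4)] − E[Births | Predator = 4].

do(Predator=4) breaks Predator's dependence on Prey. With Predator=4 fixed, Births across the units is 9, 7, 8, 3, 9, mean 7.2.
Conditioning on Predator=4 selects the 4 unit(s) with Prey ∈ {4, 2, 3, 6}. Their Births values: 9, 7, 8, 9. Mean = 8.25.
Difference = 7.2 − 8.25 = -1.05.

-1.05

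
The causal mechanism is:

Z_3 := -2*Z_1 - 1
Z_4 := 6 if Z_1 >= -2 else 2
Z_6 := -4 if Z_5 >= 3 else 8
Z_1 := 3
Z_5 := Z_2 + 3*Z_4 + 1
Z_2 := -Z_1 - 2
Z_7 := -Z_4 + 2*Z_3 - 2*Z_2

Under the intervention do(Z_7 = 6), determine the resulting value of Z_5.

14

The intervention breaks the incoming arrows to Z_7: Z_7 := -Z_4 + 2*Z_3 - 2*Z_2 no longer applies, and Z_7 = 6.
Z_5 is not downstream of the intervention, so its value is determined by the original equations.
Z_2 = -Z_1 - 2  [with Z_1=3]  = -5
Z_4 = 6 if Z_1 >= -2 else 2  [with Z_1=3]  = 6
Z_5 = Z_2 + 3*Z_4 + 1  [with Z_2=-5, Z_4=6]  = 14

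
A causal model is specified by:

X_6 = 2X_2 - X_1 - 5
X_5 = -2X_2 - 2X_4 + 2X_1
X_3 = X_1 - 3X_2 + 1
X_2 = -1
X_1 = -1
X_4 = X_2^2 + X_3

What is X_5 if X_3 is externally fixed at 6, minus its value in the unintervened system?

-6

do(X_3=6) replaces the equation X_3 = X_1 - 3X_2 + 1 with the constant X_3 = 6.
X_4 = X_2^2 + X_3  [with X_2=-1, X_3=6]  = 7
X_5 = -2X_2 - 2X_4 + 2X_1  [with X_2=-1, X_4=7, X_1=-1]  = -14
Without intervention: X_3 = X_1 - 3X_2 + 1  [with X_1=-1, X_2=-1]  = 3; X_4 = X_2^2 + X_3  [with X_2=-1, X_3=3]  = 4; X_5 = -2X_2 - 2X_4 + 2X_1  [with X_2=-1, X_4=4, X_1=-1]  = -8.
Change = -14 − (-8) = -6.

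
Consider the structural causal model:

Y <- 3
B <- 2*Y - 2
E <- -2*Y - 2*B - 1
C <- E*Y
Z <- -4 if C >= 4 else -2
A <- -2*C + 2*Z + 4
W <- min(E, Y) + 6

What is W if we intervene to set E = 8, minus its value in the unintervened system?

18

The intervention breaks the incoming arrows to E: E <- -2*Y - 2*B - 1 no longer applies, and E = 8.
W = min(E, Y) + 6  [with E=8, Y=3]  = 9
Without intervention: B = 2*Y - 2  [with Y=3]  = 4; E = -2*Y - 2*B - 1  [with Y=3, B=4]  = -15; W = min(E, Y) + 6  [with E=-15, Y=3]  = -9.
Change = 9 − (-9) = 18.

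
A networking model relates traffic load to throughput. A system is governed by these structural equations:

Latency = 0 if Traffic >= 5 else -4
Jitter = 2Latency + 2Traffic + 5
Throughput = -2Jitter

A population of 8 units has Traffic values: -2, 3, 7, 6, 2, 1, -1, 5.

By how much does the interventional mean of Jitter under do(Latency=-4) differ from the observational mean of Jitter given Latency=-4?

Every unit gets Latency=-4 under the intervention. Jitter values become -7, 3, 11, 9, 1, -1, -5, 7; E[Jitter|do(Latency=-4)] = 2.25.
E[Jitter|Latency=-4] averages over only the 5 units with Latency=-4 (Traffic = -2, 3, 2, 1, -1): Jitter = -7, 3, 1, -1, -5, mean -1.8.
Difference = 2.25 − (-1.8) = 4.05.

4.05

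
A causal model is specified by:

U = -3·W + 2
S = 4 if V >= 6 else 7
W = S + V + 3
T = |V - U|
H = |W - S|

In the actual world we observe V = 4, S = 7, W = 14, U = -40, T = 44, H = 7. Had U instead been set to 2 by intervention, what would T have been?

Intervening sets U = 2 and removes its equation (U = -3·W + 2).
T = |V - U|  [with V=4, U=2]  = 2

2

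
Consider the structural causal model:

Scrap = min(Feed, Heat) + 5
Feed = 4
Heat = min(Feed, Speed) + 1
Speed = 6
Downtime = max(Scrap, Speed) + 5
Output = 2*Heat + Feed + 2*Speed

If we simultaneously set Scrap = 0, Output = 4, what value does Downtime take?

11

The joint intervention fixes Scrap = 0, Output = 4, removing each variable's own equation.
Downtime = max(Scrap, Speed) + 5  [with Scrap=0, Speed=6]  = 11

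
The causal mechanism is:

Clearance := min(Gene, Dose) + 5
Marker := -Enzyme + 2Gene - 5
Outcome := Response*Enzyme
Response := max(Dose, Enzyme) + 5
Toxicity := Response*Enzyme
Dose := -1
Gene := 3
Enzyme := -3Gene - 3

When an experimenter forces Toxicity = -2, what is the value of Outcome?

-48

Intervening sets Toxicity = -2 and removes its equation (Toxicity := Response*Enzyme).
Outcome is not downstream of the intervention, so its value is determined by the original equations.
Enzyme = -3Gene - 3  [with Gene=3]  = -12
Response = max(Dose, Enzyme) + 5  [with Dose=-1, Enzyme=-12]  = 4
Outcome = Response*Enzyme  [with Response=4, Enzyme=-12]  = -48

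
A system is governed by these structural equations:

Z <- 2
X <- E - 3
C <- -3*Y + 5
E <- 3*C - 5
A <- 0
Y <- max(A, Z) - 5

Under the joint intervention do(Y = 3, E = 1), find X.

-2

Setting Y = 3, E = 1 by intervention discards those variables' equations.
X = E - 3  [with E=1]  = -2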